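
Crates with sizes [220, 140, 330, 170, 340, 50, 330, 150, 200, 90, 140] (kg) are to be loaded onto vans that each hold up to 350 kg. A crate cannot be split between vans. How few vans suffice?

Total = 340 + 330 + 330 + 220 + 200 + 170 + 150 + 140 + 140 + 90 + 50 = 2160 kg.
Lower bound: ⌈2160/350⌉ = 7 vans.
A packing using 7 vans:
  van 1: 340 = 340
  van 2: 330 = 330
  van 3: 330 = 330
  van 4: 220 + 90 = 310
  van 5: 200 + 150 = 350
  van 6: 170 + 140 = 310
  van 7: 140 + 50 = 190
This matches the lower bound, so 7 is optimal.

7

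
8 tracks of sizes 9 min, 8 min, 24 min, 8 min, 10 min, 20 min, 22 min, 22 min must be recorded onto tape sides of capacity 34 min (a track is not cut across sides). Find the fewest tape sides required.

Total = 24 + 22 + 22 + 20 + 10 + 9 + 8 + 8 = 123 min.
Lower bound: ⌈123/34⌉ = 4 tape sides.
A packing using 4 tape sides:
  side 1: 24 + 10 = 34
  side 2: 22 + 9 = 31
  side 3: 22 + 8 = 30
  side 4: 20 + 8 = 28
This matches the lower bound, so 4 is optimal.

4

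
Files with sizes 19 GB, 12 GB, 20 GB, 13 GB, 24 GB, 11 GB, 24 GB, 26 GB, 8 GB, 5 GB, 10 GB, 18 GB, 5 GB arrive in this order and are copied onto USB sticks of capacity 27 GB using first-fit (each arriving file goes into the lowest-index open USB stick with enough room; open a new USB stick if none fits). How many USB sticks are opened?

  19 → USB stick 1 (new)  [load 19/27]
  12 → USB stick 2 (new)  [load 12/27]
  20 → USB stick 3 (new)  [load 20/27]
  13 → USB stick 2  [load 25/27]
  24 → USB stick 4 (new)  [load 24/27]
  11 → USB stick 5 (new)  [load 11/27]
  24 → USB stick 6 (new)  [load 24/27]
  26 → USB stick 7 (new)  [load 26/27]
  8 → USB stick 1  [load 27/27]
  5 → USB stick 3  [load 25/27]
  10 → USB stick 5  [load 21/27]
  18 → USB stick 8 (new)  [load 18/27]
  5 → USB stick 5  [load 26/27]
8 USB sticks opened.

8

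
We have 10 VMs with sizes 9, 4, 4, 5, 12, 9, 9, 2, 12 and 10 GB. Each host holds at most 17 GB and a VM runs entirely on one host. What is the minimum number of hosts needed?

6

Total = 12 + 12 + 10 + 9 + 9 + 9 + 5 + 4 + 4 + 2 = 76 GB.
Lower bound: ⌈76/17⌉ = 5 hosts.
Also, 6 VMs each exceed 17/2 GB, and no two of those can share a host, so at least 6 hosts are needed.
A packing using 6 hosts:
  host 1: 12 + 5 = 17
  host 2: 12 + 4 = 16
  host 3: 10 + 4 + 2 = 16
  host 4: 9 = 9
  host 5: 9 = 9
  host 6: 9 = 9
This matches the lower bound, so 6 is optimal.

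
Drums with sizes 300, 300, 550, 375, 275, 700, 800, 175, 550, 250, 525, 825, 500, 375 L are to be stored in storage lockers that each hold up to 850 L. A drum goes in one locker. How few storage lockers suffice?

Total = 825 + 800 + 700 + 550 + 550 + 525 + 500 + 375 + 375 + 300 + 300 + 275 + 250 + 175 = 6500 L.
Lower bound: ⌈6500/850⌉ = 8 storage lockers.
A packing using 9 storage lockers:
  locker 1: 825 = 825
  locker 2: 800 = 800
  locker 3: 700 = 700
  locker 4: 550 + 300 = 850
  locker 5: 550 + 300 = 850
  locker 6: 525 + 275 = 800
  locker 7: 500 + 250 = 750
  locker 8: 375 + 375 = 750
  locker 9: 175 = 175
No arrangement into 8 storage lockers stays within capacity, so 9 is optimal.

9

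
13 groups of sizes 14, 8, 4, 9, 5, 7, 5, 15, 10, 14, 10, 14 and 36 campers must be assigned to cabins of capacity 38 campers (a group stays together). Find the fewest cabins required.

5

Total = 36 + 15 + 14 + 14 + 14 + 10 + 10 + 9 + 8 + 7 + 5 + 5 + 4 = 151 campers.
Lower bound: ⌈151/38⌉ = 4 cabins.
A packing using 5 cabins:
  cabin 1: 36 = 36
  cabin 2: 15 + 14 + 9 = 38
  cabin 3: 14 + 14 + 10 = 38
  cabin 4: 10 + 8 + 7 + 5 + 5 = 35
  cabin 5: 4 = 4
No arrangement into 4 cabins stays within capacity, so 5 is optimal.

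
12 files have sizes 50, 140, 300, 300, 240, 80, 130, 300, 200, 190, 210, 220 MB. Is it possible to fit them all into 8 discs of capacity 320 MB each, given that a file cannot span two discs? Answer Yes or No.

Total = 2360 MB; ⌈2360/320⌉ = 8.
The bound of 8 does not rule out 8, but exhaustive search shows no assignment into 8 discs of capacity 320 MB exists — the minimum is 9.

No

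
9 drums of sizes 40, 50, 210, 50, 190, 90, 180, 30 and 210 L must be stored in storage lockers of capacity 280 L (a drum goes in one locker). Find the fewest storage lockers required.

4

Total = 210 + 210 + 190 + 180 + 90 + 50 + 50 + 40 + 30 = 1050 L.
Lower bound: ⌈1050/280⌉ = 4 storage lockers.
A packing using 4 storage lockers:
  locker 1: 210 + 50 = 260
  locker 2: 210 + 50 = 260
  locker 3: 190 + 90 = 280
  locker 4: 180 + 40 + 30 = 250
This matches the lower bound, so 4 is optimal.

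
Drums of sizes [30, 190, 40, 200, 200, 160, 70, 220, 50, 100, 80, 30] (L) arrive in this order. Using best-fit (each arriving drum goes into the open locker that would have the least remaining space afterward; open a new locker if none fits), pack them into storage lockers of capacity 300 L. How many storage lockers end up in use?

5

  30 → locker 1 (new)  [load 30/300]
  190 → locker 1  [load 220/300]
  40 → locker 1  [load 260/300]
  200 → locker 2 (new)  [load 200/300]
  200 → locker 3 (new)  [load 200/300]
  160 → locker 4 (new)  [load 160/300]
  70 → locker 2  [load 270/300]
  220 → locker 5 (new)  [load 220/300]
  50 → locker 5  [load 270/300]
  100 → locker 3  [load 300/300]
  80 → locker 4  [load 240/300]
  30 → locker 2  [load 300/300]
5 storage lockers opened.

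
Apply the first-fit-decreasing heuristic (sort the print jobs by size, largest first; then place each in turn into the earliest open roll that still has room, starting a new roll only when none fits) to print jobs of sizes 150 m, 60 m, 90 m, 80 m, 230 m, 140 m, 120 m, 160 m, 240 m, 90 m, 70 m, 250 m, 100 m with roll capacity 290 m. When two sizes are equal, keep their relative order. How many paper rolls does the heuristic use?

Sorted descending: 250, 240, 230, 160, 150, 140, 120, 100, 90, 90, 80, 70, 60.
  250 → roll 1 (new)  [load 250/290]
  240 → roll 2 (new)  [load 240/290]
  230 → roll 3 (new)  [load 230/290]
  160 → roll 4 (new)  [load 160/290]
  150 → roll 5 (new)  [load 150/290]
  140 → roll 5  [load 290/290]
  120 → roll 4  [load 280/290]
  100 → roll 6 (new)  [load 100/290]
  90 → roll 6  [load 190/290]
  90 → roll 6  [load 280/290]
  80 → roll 7 (new)  [load 80/290]
  70 → roll 7  [load 150/290]
  60 → roll 3  [load 290/290]
7 paper rolls opened.

7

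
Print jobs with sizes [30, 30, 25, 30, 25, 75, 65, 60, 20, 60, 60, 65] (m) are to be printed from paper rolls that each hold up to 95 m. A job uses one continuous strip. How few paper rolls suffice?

Total = 75 + 65 + 65 + 60 + 60 + 60 + 30 + 30 + 30 + 25 + 25 + 20 = 545 m.
Lower bound: ⌈545/95⌉ = 6 paper rolls.
A packing using 6 paper rolls:
  roll 1: 75 + 20 = 95
  roll 2: 65 + 30 = 95
  roll 3: 65 + 30 = 95
  roll 4: 60 + 30 = 90
  roll 5: 60 + 25 = 85
  roll 6: 60 + 25 = 85
This matches the lower bound, so 6 is optimal.

6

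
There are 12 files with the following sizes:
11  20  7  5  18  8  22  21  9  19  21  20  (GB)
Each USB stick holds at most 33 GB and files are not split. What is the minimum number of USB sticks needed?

7

Total = 22 + 21 + 21 + 20 + 20 + 19 + 18 + 11 + 9 + 8 + 7 + 5 = 181 GB.
Lower bound: ⌈181/33⌉ = 6 USB sticks.
Also, 7 files each exceed 33/2 GB, and no two of those can share a USB stick, so at least 7 USB sticks are needed.
A packing using 7 USB sticks:
  USB stick 1: 22 + 11 = 33
  USB stick 2: 21 + 9 = 30
  USB stick 3: 21 + 8 = 29
  USB stick 4: 20 + 7 + 5 = 32
  USB stick 5: 20 = 20
  USB stick 6: 19 = 19
  USB stick 7: 18 = 18
This matches the lower bound, so 7 is optimal.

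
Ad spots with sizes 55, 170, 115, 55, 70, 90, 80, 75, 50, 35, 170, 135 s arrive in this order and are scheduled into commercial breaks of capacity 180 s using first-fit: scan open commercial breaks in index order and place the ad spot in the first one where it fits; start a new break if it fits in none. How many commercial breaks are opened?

  55 → break 1 (new)  [load 55/180]
  170 → break 2 (new)  [load 170/180]
  115 → break 1  [load 170/180]
  55 → break 3 (new)  [load 55/180]
  70 → break 3  [load 125/180]
  90 → break 4 (new)  [load 90/180]
  80 → break 4  [load 170/180]
  75 → break 5 (new)  [load 75/180]
  50 → break 3  [load 175/180]
  35 → break 5  [load 110/180]
  170 → break 6 (new)  [load 170/180]
  135 → break 7 (new)  [load 135/180]
7 commercial breaks opened.

7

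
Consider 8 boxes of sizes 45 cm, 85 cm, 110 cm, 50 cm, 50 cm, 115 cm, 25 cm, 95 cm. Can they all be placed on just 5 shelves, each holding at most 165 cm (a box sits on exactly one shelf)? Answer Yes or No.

Yes

A valid assignment using 4 shelves:
  shelf 1: 115 + 50 = 165
  shelf 2: 110 + 50 = 160
  shelf 3: 95 + 45 + 25 = 165
  shelf 4: 85 = 85
That uses only 4 ≤ 5, so 5 shelves are enough.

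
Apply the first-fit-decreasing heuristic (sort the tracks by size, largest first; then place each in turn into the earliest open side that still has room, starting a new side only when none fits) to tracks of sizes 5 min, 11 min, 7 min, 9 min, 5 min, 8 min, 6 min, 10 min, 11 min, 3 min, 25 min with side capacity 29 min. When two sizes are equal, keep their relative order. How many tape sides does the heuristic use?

Sorted descending: 25, 11, 11, 10, 9, 8, 7, 6, 5, 5, 3.
  25 → side 1 (new)  [load 25/29]
  11 → side 2 (new)  [load 11/29]
  11 → side 2  [load 22/29]
  10 → side 3 (new)  [load 10/29]
  9 → side 3  [load 19/29]
  8 → side 3  [load 27/29]
  7 → side 2  [load 29/29]
  6 → side 4 (new)  [load 6/29]
  5 → side 4  [load 11/29]
  5 → side 4  [load 16/29]
  3 → side 1  [load 28/29]
4 tape sides opened.

4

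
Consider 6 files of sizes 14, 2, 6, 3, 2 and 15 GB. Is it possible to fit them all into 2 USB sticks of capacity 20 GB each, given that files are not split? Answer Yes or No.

Total = 42 GB; ⌈42/20⌉ = 3.
At least 3 USB sticks are required, but only 2 are allowed.

No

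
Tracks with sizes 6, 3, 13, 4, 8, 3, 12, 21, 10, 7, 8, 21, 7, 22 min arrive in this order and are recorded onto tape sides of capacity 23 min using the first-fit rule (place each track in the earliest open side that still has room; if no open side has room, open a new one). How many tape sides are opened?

7

  6 → side 1 (new)  [load 6/23]
  3 → side 1  [load 9/23]
  13 → side 1  [load 22/23]
  4 → side 2 (new)  [load 4/23]
  8 → side 2  [load 12/23]
  3 → side 2  [load 15/23]
  12 → side 3 (new)  [load 12/23]
  21 → side 4 (new)  [load 21/23]
  10 → side 3  [load 22/23]
  7 → side 2  [load 22/23]
  8 → side 5 (new)  [load 8/23]
  21 → side 6 (new)  [load 21/23]
  7 → side 5  [load 15/23]
  22 → side 7 (new)  [load 22/23]
7 tape sides opened.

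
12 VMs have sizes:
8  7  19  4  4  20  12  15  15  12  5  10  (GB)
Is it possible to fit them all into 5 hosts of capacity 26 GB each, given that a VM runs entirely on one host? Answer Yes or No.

No

Total = 131 GB; ⌈131/26⌉ = 6.
At least 6 hosts are required, but only 5 are allowed.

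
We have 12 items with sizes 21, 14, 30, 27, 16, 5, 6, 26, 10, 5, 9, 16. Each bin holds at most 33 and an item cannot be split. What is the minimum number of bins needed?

6

Total = 30 + 27 + 26 + 21 + 16 + 16 + 14 + 10 + 9 + 6 + 5 + 5 = 185.
Lower bound: ⌈185/33⌉ = 6 bins.
A packing using 6 bins:
  bin 1: 30 = 30
  bin 2: 27 + 6 = 33
  bin 3: 26 + 5 = 31
  bin 4: 21 + 10 = 31
  bin 5: 16 + 16 = 32
  bin 6: 14 + 9 + 5 = 28
This matches the lower bound, so 6 is optimal.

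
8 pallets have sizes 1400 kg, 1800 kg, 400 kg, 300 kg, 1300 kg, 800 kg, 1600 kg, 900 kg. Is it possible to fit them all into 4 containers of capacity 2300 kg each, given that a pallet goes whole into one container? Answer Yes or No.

Yes

A valid assignment using 4 containers:
  container 1: 1800 + 400 = 2200
  container 2: 1600 + 300 = 1900
  container 3: 1400 + 900 = 2300
  container 4: 1300 + 800 = 2100
Every load is within 2300 kg, so 4 containers suffice.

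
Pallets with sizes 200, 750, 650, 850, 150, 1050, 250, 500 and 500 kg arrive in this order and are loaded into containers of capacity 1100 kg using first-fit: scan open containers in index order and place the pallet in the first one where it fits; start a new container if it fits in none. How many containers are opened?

  200 → container 1 (new)  [load 200/1100]
  750 → container 1  [load 950/1100]
  650 → container 2 (new)  [load 650/1100]
  850 → container 3 (new)  [load 850/1100]
  150 → container 1  [load 1100/1100]
  1050 → container 4 (new)  [load 1050/1100]
  250 → container 2  [load 900/1100]
  500 → container 5 (new)  [load 500/1100]
  500 → container 5  [load 1000/1100]
5 containers opened.

5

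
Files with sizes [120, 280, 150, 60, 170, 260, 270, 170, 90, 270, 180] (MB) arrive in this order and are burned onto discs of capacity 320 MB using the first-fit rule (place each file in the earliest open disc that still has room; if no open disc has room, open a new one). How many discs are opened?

8

  120 → disc 1 (new)  [load 120/320]
  280 → disc 2 (new)  [load 280/320]
  150 → disc 1  [load 270/320]
  60 → disc 3 (new)  [load 60/320]
  170 → disc 3  [load 230/320]
  260 → disc 4 (new)  [load 260/320]
  270 → disc 5 (new)  [load 270/320]
  170 → disc 6 (new)  [load 170/320]
  90 → disc 3  [load 320/320]
  270 → disc 7 (new)  [load 270/320]
  180 → disc 8 (new)  [load 180/320]
8 discs opened.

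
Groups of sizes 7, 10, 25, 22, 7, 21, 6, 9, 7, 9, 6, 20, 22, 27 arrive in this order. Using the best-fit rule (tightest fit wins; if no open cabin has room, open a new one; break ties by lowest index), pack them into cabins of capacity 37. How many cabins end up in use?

  7 → cabin 1 (new)  [load 7/37]
  10 → cabin 1  [load 17/37]
  25 → cabin 2 (new)  [load 25/37]
  22 → cabin 3 (new)  [load 22/37]
  7 → cabin 2  [load 32/37]
  21 → cabin 4 (new)  [load 21/37]
  6 → cabin 3  [load 28/37]
  9 → cabin 3  [load 37/37]
  7 → cabin 4  [load 28/37]
  9 → cabin 4  [load 37/37]
  6 → cabin 1  [load 23/37]
  20 → cabin 5 (new)  [load 20/37]
  22 → cabin 6 (new)  [load 22/37]
  27 → cabin 7 (new)  [load 27/37]
7 cabins opened.

7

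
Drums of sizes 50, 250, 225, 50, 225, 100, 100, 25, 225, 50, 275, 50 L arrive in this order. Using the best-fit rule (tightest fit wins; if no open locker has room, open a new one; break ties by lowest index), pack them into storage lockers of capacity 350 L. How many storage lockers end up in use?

  50 → locker 1 (new)  [load 50/350]
  250 → locker 1  [load 300/350]
  225 → locker 2 (new)  [load 225/350]
  50 → locker 1  [load 350/350]
  225 → locker 3 (new)  [load 225/350]
  100 → locker 2  [load 325/350]
  100 → locker 3  [load 325/350]
  25 → locker 2  [load 350/350]
  225 → locker 4 (new)  [load 225/350]
  50 → locker 4  [load 275/350]
  275 → locker 5 (new)  [load 275/350]
  50 → locker 4  [load 325/350]
5 storage lockers opened.

5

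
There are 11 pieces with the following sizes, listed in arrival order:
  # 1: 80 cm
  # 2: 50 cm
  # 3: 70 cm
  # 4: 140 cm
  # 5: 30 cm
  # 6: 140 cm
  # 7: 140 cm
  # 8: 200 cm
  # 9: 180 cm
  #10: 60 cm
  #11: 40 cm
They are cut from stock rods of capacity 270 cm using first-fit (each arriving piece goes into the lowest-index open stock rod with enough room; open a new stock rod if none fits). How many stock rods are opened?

6

  80 → stock rod 1 (new)  [load 80/270]
  50 → stock rod 1  [load 130/270]
  70 → stock rod 1  [load 200/270]
  140 → stock rod 2 (new)  [load 140/270]
  30 → stock rod 1  [load 230/270]
  140 → stock rod 3 (new)  [load 140/270]
  140 → stock rod 4 (new)  [load 140/270]
  200 → stock rod 5 (new)  [load 200/270]
  180 → stock rod 6 (new)  [load 180/270]
  60 → stock rod 2  [load 200/270]
  40 → stock rod 1  [load 270/270]
6 stock rods opened.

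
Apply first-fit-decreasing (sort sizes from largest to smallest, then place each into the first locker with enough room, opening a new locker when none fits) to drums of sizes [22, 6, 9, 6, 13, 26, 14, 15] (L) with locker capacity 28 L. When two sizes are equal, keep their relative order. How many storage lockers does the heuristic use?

Sorted descending: 26, 22, 15, 14, 13, 9, 6, 6.
  26 → locker 1 (new)  [load 26/28]
  22 → locker 2 (new)  [load 22/28]
  15 → locker 3 (new)  [load 15/28]
  14 → locker 4 (new)  [load 14/28]
  13 → locker 3  [load 28/28]
  9 → locker 4  [load 23/28]
  6 → locker 2  [load 28/28]
  6 → locker 5 (new)  [load 6/28]
5 storage lockers opened.

5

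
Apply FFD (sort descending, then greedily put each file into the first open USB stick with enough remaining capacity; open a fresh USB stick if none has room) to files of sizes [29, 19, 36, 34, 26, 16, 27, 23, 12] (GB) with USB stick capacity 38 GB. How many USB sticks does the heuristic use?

Sorted descending: 36, 34, 29, 27, 26, 23, 19, 16, 12.
  36 → USB stick 1 (new)  [load 36/38]
  34 → USB stick 2 (new)  [load 34/38]
  29 → USB stick 3 (new)  [load 29/38]
  27 → USB stick 4 (new)  [load 27/38]
  26 → USB stick 5 (new)  [load 26/38]
  23 → USB stick 6 (new)  [load 23/38]
  19 → USB stick 7 (new)  [load 19/38]
  16 → USB stick 7  [load 35/38]
  12 → USB stick 5  [load 38/38]
7 USB sticks opened.

7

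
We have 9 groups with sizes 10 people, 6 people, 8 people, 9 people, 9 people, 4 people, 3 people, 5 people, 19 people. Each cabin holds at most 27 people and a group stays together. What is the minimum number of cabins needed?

Total = 19 + 10 + 9 + 9 + 8 + 6 + 5 + 4 + 3 = 73 people.
Lower bound: ⌈73/27⌉ = 3 cabins.
A packing using 3 cabins:
  cabin 1: 19 + 8 = 27
  cabin 2: 10 + 9 + 6 = 25
  cabin 3: 9 + 5 + 4 + 3 = 21
This matches the lower bound, so 3 is optimal.

3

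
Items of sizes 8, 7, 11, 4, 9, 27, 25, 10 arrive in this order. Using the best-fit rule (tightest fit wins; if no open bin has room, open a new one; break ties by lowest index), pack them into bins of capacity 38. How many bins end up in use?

  8 → bin 1 (new)  [load 8/38]
  7 → bin 1  [load 15/38]
  11 → bin 1  [load 26/38]
  4 → bin 1  [load 30/38]
  9 → bin 2 (new)  [load 9/38]
  27 → bin 2  [load 36/38]
  25 → bin 3 (new)  [load 25/38]
  10 → bin 3  [load 35/38]
3 bins opened.

3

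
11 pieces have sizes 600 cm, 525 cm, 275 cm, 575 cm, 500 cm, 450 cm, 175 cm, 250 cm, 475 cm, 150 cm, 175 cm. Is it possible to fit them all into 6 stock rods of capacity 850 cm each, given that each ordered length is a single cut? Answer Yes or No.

Yes

A valid assignment using 6 stock rods:
  stock rod 1: 600 + 250 = 850
  stock rod 2: 575 + 275 = 850
  stock rod 3: 525 + 175 + 150 = 850
  stock rod 4: 500 + 175 = 675
  stock rod 5: 475 = 475
  stock rod 6: 450 = 450
Every load is within 850 cm, so 6 stock rods suffice.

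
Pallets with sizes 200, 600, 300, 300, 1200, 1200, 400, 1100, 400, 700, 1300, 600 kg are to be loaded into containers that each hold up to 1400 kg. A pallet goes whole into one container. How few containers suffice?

7

Total = 1300 + 1200 + 1200 + 1100 + 700 + 600 + 600 + 400 + 400 + 300 + 300 + 200 = 8300 kg.
Lower bound: ⌈8300/1400⌉ = 6 containers.
A packing using 7 containers:
  container 1: 1300 = 1300
  container 2: 1200 + 200 = 1400
  container 3: 1200 = 1200
  container 4: 1100 + 300 = 1400
  container 5: 700 + 600 = 1300
  container 6: 600 + 400 + 400 = 1400
  container 7: 300 = 300
No arrangement into 6 containers stays within capacity, so 7 is optimal.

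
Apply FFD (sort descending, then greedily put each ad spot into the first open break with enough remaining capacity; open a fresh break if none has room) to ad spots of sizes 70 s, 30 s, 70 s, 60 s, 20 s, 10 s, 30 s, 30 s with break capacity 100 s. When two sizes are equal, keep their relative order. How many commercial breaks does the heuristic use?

Sorted descending: 70, 70, 60, 30, 30, 30, 20, 10.
  70 → break 1 (new)  [load 70/100]
  70 → break 2 (new)  [load 70/100]
  60 → break 3 (new)  [load 60/100]
  30 → break 1  [load 100/100]
  30 → break 2  [load 100/100]
  30 → break 3  [load 90/100]
  20 → break 4 (new)  [load 20/100]
  10 → break 3  [load 100/100]
4 commercial breaks opened.

4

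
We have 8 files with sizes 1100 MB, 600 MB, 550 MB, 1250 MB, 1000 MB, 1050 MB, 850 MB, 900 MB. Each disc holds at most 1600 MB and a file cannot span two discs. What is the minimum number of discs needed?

6

Total = 1250 + 1100 + 1050 + 1000 + 900 + 850 + 600 + 550 = 7300 MB.
Lower bound: ⌈7300/1600⌉ = 5 discs.
Also, 6 files each exceed 800 MB, and no two of those can share a disc, so at least 6 discs are needed.
A packing using 6 discs:
  disc 1: 1250 = 1250
  disc 2: 1100 = 1100
  disc 3: 1050 + 550 = 1600
  disc 4: 1000 + 600 = 1600
  disc 5: 900 = 900
  disc 6: 850 = 850
This matches the lower bound, so 6 is optimal.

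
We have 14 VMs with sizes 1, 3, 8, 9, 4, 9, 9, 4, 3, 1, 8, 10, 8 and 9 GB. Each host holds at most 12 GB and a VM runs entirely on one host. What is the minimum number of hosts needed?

8

Total = 10 + 9 + 9 + 9 + 9 + 8 + 8 + 8 + 4 + 4 + 3 + 3 + 1 + 1 = 86 GB.
Lower bound: ⌈86/12⌉ = 8 hosts.
A packing using 8 hosts:
  host 1: 10 + 1 + 1 = 12
  host 2: 9 + 3 = 12
  host 3: 9 + 3 = 12
  host 4: 9 = 9
  host 5: 9 = 9
  host 6: 8 + 4 = 12
  host 7: 8 + 4 = 12
  host 8: 8 = 8
This matches the lower bound, so 8 is optimal.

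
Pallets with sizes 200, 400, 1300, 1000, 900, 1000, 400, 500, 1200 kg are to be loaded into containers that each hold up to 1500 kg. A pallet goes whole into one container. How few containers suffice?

Total = 1300 + 1200 + 1000 + 1000 + 900 + 500 + 400 + 400 + 200 = 6900 kg.
Lower bound: ⌈6900/1500⌉ = 5 containers.
A packing using 5 containers:
  container 1: 1300 + 200 = 1500
  container 2: 1200 = 1200
  container 3: 1000 + 500 = 1500
  container 4: 1000 + 400 = 1400
  container 5: 900 + 400 = 1300
This matches the lower bound, so 5 is optimal.

5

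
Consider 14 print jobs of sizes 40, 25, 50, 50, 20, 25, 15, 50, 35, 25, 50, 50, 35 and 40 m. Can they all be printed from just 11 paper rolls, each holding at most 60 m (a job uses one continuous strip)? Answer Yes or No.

A valid assignment using 10 paper rolls:
  roll 1: 50 = 50
  roll 2: 50 = 50
  roll 3: 50 = 50
  roll 4: 50 = 50
  roll 5: 50 = 50
  roll 6: 40 + 20 = 60
  roll 7: 40 + 15 = 55
  roll 8: 35 + 25 = 60
  roll 9: 35 + 25 = 60
  roll 10: 25 = 25
That uses only 10 ≤ 11, so 11 paper rolls are enough.

Yes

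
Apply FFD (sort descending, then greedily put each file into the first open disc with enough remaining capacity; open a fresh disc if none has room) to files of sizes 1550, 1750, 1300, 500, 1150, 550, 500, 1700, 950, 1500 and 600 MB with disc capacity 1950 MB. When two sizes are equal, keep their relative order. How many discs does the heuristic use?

Sorted descending: 1750, 1700, 1550, 1500, 1300, 1150, 950, 600, 550, 500, 500.
  1750 → disc 1 (new)  [load 1750/1950]
  1700 → disc 2 (new)  [load 1700/1950]
  1550 → disc 3 (new)  [load 1550/1950]
  1500 → disc 4 (new)  [load 1500/1950]
  1300 → disc 5 (new)  [load 1300/1950]
  1150 → disc 6 (new)  [load 1150/1950]
  950 → disc 7 (new)  [load 950/1950]
  600 → disc 5  [load 1900/1950]
  550 → disc 6  [load 1700/1950]
  500 → disc 7  [load 1450/1950]
  500 → disc 7  [load 1950/1950]
7 discs opened.

7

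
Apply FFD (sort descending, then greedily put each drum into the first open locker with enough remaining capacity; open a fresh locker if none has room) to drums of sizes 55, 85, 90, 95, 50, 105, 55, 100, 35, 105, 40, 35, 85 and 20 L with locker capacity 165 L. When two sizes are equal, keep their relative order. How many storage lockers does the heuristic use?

Sorted descending: 105, 105, 100, 95, 90, 85, 85, 55, 55, 50, 40, 35, 35, 20.
  105 → locker 1 (new)  [load 105/165]
  105 → locker 2 (new)  [load 105/165]
  100 → locker 3 (new)  [load 100/165]
  95 → locker 4 (new)  [load 95/165]
  90 → locker 5 (new)  [load 90/165]
  85 → locker 6 (new)  [load 85/165]
  85 → locker 7 (new)  [load 85/165]
  55 → locker 1  [load 160/165]
  55 → locker 2  [load 160/165]
  50 → locker 3  [load 150/165]
  40 → locker 4  [load 135/165]
  35 → locker 5  [load 125/165]
  35 → locker 5  [load 160/165]
  20 → locker 4  [load 155/165]
7 storage lockers opened.

7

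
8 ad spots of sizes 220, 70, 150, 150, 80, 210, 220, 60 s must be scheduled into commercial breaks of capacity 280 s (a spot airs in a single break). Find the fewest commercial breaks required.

Total = 220 + 220 + 210 + 150 + 150 + 80 + 70 + 60 = 1160 s.
Lower bound: ⌈1160/280⌉ = 5 commercial breaks.
A packing using 5 commercial breaks:
  break 1: 220 + 60 = 280
  break 2: 220 = 220
  break 3: 210 + 70 = 280
  break 4: 150 + 80 = 230
  break 5: 150 = 150
This matches the lower bound, so 5 is optimal.

5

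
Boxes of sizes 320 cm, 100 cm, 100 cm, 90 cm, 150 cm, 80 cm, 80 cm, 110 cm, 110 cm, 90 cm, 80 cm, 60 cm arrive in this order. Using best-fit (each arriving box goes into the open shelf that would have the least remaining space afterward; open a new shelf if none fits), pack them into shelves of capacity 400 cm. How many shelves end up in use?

  320 → shelf 1 (new)  [load 320/400]
  100 → shelf 2 (new)  [load 100/400]
  100 → shelf 2  [load 200/400]
  90 → shelf 2  [load 290/400]
  150 → shelf 3 (new)  [load 150/400]
  80 → shelf 1  [load 400/400]
  80 → shelf 2  [load 370/400]
  110 → shelf 3  [load 260/400]
  110 → shelf 3  [load 370/400]
  90 → shelf 4 (new)  [load 90/400]
  80 → shelf 4  [load 170/400]
  60 → shelf 4  [load 230/400]
4 shelves opened.

4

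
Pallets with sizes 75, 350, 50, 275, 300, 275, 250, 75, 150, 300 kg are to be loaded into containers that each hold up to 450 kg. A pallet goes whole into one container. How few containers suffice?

Total = 350 + 300 + 300 + 275 + 275 + 250 + 150 + 75 + 75 + 50 = 2100 kg.
Lower bound: ⌈2100/450⌉ = 5 containers.
Also, 6 pallets each exceed 225 kg, and no two of those can share a container, so at least 6 containers are needed.
A packing using 6 containers:
  container 1: 350 + 75 = 425
  container 2: 300 + 150 = 450
  container 3: 300 + 75 + 50 = 425
  container 4: 275 = 275
  container 5: 275 = 275
  container 6: 250 = 250
This matches the lower bound, so 6 is optimal.

6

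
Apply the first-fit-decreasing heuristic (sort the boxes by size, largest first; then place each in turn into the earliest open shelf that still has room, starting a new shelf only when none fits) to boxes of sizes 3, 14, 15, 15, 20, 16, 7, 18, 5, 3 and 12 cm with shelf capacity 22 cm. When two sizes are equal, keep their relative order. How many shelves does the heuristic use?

Sorted descending: 20, 18, 16, 15, 15, 14, 12, 7, 5, 3, 3.
  20 → shelf 1 (new)  [load 20/22]
  18 → shelf 2 (new)  [load 18/22]
  16 → shelf 3 (new)  [load 16/22]
  15 → shelf 4 (new)  [load 15/22]
  15 → shelf 5 (new)  [load 15/22]
  14 → shelf 6 (new)  [load 14/22]
  12 → shelf 7 (new)  [load 12/22]
  7 → shelf 4  [load 22/22]
  5 → shelf 3  [load 21/22]
  3 → shelf 2  [load 21/22]
  3 → shelf 5  [load 18/22]
7 shelves opened.

7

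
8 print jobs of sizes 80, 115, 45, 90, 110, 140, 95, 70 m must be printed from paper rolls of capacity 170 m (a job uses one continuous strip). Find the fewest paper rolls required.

Total = 140 + 115 + 110 + 95 + 90 + 80 + 70 + 45 = 745 m.
Lower bound: ⌈745/170⌉ = 5 paper rolls.
A packing using 5 paper rolls:
  roll 1: 140 = 140
  roll 2: 115 + 45 = 160
  roll 3: 110 = 110
  roll 4: 95 + 70 = 165
  roll 5: 90 + 80 = 170
This matches the lower bound, so 5 is optimal.

5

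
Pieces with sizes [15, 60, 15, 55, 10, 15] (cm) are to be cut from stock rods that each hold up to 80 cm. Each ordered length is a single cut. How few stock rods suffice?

3

Total = 60 + 55 + 15 + 15 + 15 + 10 = 170 cm.
Lower bound: ⌈170/80⌉ = 3 stock rods.
A packing using 3 stock rods:
  stock rod 1: 60 + 15 = 75
  stock rod 2: 55 + 15 + 10 = 80
  stock rod 3: 15 = 15
This matches the lower bound, so 3 is optimal.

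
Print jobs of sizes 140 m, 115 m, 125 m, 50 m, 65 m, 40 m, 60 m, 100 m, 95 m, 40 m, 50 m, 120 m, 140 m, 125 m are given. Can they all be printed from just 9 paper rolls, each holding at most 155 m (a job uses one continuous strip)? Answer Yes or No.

Yes

A valid assignment using 9 paper rolls:
  roll 1: 140 = 140
  roll 2: 140 = 140
  roll 3: 125 = 125
  roll 4: 125 = 125
  roll 5: 120 = 120
  roll 6: 115 + 40 = 155
  roll 7: 100 + 50 = 150
  roll 8: 95 + 60 = 155
  roll 9: 65 + 50 + 40 = 155
Every load is within 155 m, so 9 paper rolls suffice.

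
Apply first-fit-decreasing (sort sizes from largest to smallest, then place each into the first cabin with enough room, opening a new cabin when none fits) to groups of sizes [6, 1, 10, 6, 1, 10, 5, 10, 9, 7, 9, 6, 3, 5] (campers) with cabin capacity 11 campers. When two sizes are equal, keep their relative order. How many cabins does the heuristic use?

9

Sorted descending: 10, 10, 10, 9, 9, 7, 6, 6, 6, 5, 5, 3, 1, 1.
  10 → cabin 1 (new)  [load 10/11]
  10 → cabin 2 (new)  [load 10/11]
  10 → cabin 3 (new)  [load 10/11]
  9 → cabin 4 (new)  [load 9/11]
  9 → cabin 5 (new)  [load 9/11]
  7 → cabin 6 (new)  [load 7/11]
  6 → cabin 7 (new)  [load 6/11]
  6 → cabin 8 (new)  [load 6/11]
  6 → cabin 9 (new)  [load 6/11]
  5 → cabin 7  [load 11/11]
  5 → cabin 8  [load 11/11]
  3 → cabin 6  [load 10/11]
  1 → cabin 1  [load 11/11]
  1 → cabin 2  [load 11/11]
9 cabins opened.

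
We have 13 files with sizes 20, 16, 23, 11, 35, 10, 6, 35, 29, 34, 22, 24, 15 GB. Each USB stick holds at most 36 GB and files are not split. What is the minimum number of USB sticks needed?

Total = 35 + 35 + 34 + 29 + 24 + 23 + 22 + 20 + 16 + 15 + 11 + 10 + 6 = 280 GB.
Lower bound: ⌈280/36⌉ = 8 USB sticks.
A packing using 9 USB sticks:
  USB stick 1: 35 = 35
  USB stick 2: 35 = 35
  USB stick 3: 34 = 34
  USB stick 4: 29 + 6 = 35
  USB stick 5: 24 + 11 = 35
  USB stick 6: 23 + 10 = 33
  USB stick 7: 22 = 22
  USB stick 8: 20 + 16 = 36
  USB stick 9: 15 = 15
No arrangement into 8 USB sticks stays within capacity, so 9 is optimal.

9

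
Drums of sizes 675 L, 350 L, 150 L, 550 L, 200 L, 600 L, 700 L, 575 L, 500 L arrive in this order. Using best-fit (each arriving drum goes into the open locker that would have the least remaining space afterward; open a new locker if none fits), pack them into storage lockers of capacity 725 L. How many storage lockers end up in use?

7

  675 → locker 1 (new)  [load 675/725]
  350 → locker 2 (new)  [load 350/725]
  150 → locker 2  [load 500/725]
  550 → locker 3 (new)  [load 550/725]
  200 → locker 2  [load 700/725]
  600 → locker 4 (new)  [load 600/725]
  700 → locker 5 (new)  [load 700/725]
  575 → locker 6 (new)  [load 575/725]
  500 → locker 7 (new)  [load 500/725]
7 storage lockers opened.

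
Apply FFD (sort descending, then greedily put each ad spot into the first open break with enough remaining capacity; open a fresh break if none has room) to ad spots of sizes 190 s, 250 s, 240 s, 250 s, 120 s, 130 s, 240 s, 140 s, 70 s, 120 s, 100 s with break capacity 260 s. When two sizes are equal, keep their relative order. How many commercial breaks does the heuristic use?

Sorted descending: 250, 250, 240, 240, 190, 140, 130, 120, 120, 100, 70.
  250 → break 1 (new)  [load 250/260]
  250 → break 2 (new)  [load 250/260]
  240 → break 3 (new)  [load 240/260]
  240 → break 4 (new)  [load 240/260]
  190 → break 5 (new)  [load 190/260]
  140 → break 6 (new)  [load 140/260]
  130 → break 7 (new)  [load 130/260]
  120 → break 6  [load 260/260]
  120 → break 7  [load 250/260]
  100 → break 8 (new)  [load 100/260]
  70 → break 5  [load 260/260]
8 commercial breaks opened.

8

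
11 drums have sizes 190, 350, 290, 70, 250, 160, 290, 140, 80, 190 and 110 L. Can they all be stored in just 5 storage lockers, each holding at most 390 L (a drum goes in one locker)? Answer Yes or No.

No

Total = 2120 L; ⌈2120/390⌉ = 6.
At least 6 storage lockers are required, but only 5 are allowed.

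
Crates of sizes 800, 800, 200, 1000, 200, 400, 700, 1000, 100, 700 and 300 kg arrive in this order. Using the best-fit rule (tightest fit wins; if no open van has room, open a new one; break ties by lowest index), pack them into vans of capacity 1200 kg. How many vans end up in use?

  800 → van 1 (new)  [load 800/1200]
  800 → van 2 (new)  [load 800/1200]
  200 → van 1  [load 1000/1200]
  1000 → van 3 (new)  [load 1000/1200]
  200 → van 1  [load 1200/1200]
  400 → van 2  [load 1200/1200]
  700 → van 4 (new)  [load 700/1200]
  1000 → van 5 (new)  [load 1000/1200]
  100 → van 3  [load 1100/1200]
  700 → van 6 (new)  [load 700/1200]
  300 → van 4  [load 1000/1200]
6 vans opened.

6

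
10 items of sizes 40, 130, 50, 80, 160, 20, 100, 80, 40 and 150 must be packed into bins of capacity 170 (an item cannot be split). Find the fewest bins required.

Total = 160 + 150 + 130 + 100 + 80 + 80 + 50 + 40 + 40 + 20 = 850.
Lower bound: ⌈850/170⌉ = 5 bins.
A packing using 6 bins:
  bin 1: 160 = 160
  bin 2: 150 + 20 = 170
  bin 3: 130 + 40 = 170
  bin 4: 100 + 50 = 150
  bin 5: 80 + 80 = 160
  bin 6: 40 = 40
No arrangement into 5 bins stays within capacity, so 6 is optimal.

6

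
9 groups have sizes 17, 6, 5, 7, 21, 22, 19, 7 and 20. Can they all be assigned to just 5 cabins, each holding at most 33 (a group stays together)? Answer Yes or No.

Yes

A valid assignment using 5 cabins:
  cabin 1: 22 + 7 = 29
  cabin 2: 21 + 7 + 5 = 33
  cabin 3: 20 + 6 = 26
  cabin 4: 19 = 19
  cabin 5: 17 = 17
Every load is within 33, so 5 cabins suffice.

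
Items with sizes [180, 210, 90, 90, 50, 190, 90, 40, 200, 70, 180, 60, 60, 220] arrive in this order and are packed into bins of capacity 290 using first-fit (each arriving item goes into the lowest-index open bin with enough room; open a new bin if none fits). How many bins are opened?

  180 → bin 1 (new)  [load 180/290]
  210 → bin 2 (new)  [load 210/290]
  90 → bin 1  [load 270/290]
  90 → bin 3 (new)  [load 90/290]
  50 → bin 2  [load 260/290]
  190 → bin 3  [load 280/290]
  90 → bin 4 (new)  [load 90/290]
  40 → bin 4  [load 130/290]
  200 → bin 5 (new)  [load 200/290]
  70 → bin 4  [load 200/290]
  180 → bin 6 (new)  [load 180/290]
  60 → bin 4  [load 260/290]
  60 → bin 5  [load 260/290]
  220 → bin 7 (new)  [load 220/290]
7 bins opened.

7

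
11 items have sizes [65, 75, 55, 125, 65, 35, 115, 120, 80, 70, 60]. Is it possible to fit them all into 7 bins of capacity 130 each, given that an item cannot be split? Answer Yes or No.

Yes

A valid assignment using 7 bins:
  bin 1: 125 = 125
  bin 2: 120 = 120
  bin 3: 115 = 115
  bin 4: 80 + 35 = 115
  bin 5: 75 + 55 = 130
  bin 6: 70 + 60 = 130
  bin 7: 65 + 65 = 130
Every load is within 130, so 7 bins suffice.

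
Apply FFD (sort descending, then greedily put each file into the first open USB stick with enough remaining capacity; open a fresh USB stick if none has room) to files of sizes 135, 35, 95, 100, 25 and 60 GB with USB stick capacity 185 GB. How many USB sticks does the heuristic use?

3

Sorted descending: 135, 100, 95, 60, 35, 25.
  135 → USB stick 1 (new)  [load 135/185]
  100 → USB stick 2 (new)  [load 100/185]
  95 → USB stick 3 (new)  [load 95/185]
  60 → USB stick 2  [load 160/185]
  35 → USB stick 1  [load 170/185]
  25 → USB stick 2  [load 185/185]
3 USB sticks opened.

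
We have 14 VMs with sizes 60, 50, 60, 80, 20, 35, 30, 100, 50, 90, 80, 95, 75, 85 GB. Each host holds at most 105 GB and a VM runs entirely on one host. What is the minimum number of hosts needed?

Total = 100 + 95 + 90 + 85 + 80 + 80 + 75 + 60 + 60 + 50 + 50 + 35 + 30 + 20 = 910 GB.
Lower bound: ⌈910/105⌉ = 9 hosts.
A packing using 10 hosts:
  host 1: 100 = 100
  host 2: 95 = 95
  host 3: 90 = 90
  host 4: 85 + 20 = 105
  host 5: 80 = 80
  host 6: 80 = 80
  host 7: 75 + 30 = 105
  host 8: 60 + 35 = 95
  host 9: 60 = 60
  host 10: 50 + 50 = 100
No arrangement into 9 hosts stays within capacity, so 10 is optimal.

10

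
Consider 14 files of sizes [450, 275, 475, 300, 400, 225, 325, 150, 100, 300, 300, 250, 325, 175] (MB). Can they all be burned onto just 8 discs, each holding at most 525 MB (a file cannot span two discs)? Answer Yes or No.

No

Total = 4050 MB; ⌈4050/525⌉ = 8.
9 files each exceed half the capacity and cannot share a disc, forcing at least 9 discs.
At least 9 discs are required, but only 8 are allowed.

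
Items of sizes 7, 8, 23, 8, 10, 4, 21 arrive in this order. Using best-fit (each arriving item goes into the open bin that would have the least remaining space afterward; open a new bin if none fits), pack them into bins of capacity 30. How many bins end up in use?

4

  7 → bin 1 (new)  [load 7/30]
  8 → bin 1  [load 15/30]
  23 → bin 2 (new)  [load 23/30]
  8 → bin 1  [load 23/30]
  10 → bin 3 (new)  [load 10/30]
  4 → bin 1  [load 27/30]
  21 → bin 4 (new)  [load 21/30]
4 bins opened.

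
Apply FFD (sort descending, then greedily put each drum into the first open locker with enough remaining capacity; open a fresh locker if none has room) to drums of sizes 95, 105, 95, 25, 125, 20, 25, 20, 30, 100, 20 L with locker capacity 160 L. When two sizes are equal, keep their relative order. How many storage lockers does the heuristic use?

5

Sorted descending: 125, 105, 100, 95, 95, 30, 25, 25, 20, 20, 20.
  125 → locker 1 (new)  [load 125/160]
  105 → locker 2 (new)  [load 105/160]
  100 → locker 3 (new)  [load 100/160]
  95 → locker 4 (new)  [load 95/160]
  95 → locker 5 (new)  [load 95/160]
  30 → locker 1  [load 155/160]
  25 → locker 2  [load 130/160]
  25 → locker 2  [load 155/160]
  20 → locker 3  [load 120/160]
  20 → locker 3  [load 140/160]
  20 → locker 3  [load 160/160]
5 storage lockers opened.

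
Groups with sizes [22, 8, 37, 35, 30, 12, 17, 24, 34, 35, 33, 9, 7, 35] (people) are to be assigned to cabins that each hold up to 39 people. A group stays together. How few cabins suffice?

Total = 37 + 35 + 35 + 35 + 34 + 33 + 30 + 24 + 22 + 17 + 12 + 9 + 8 + 7 = 338 people.
Lower bound: ⌈338/39⌉ = 9 cabins.
A packing using 10 cabins:
  cabin 1: 37 = 37
  cabin 2: 35 = 35
  cabin 3: 35 = 35
  cabin 4: 35 = 35
  cabin 5: 34 = 34
  cabin 6: 33 = 33
  cabin 7: 30 + 9 = 39
  cabin 8: 24 + 12 = 36
  cabin 9: 22 + 17 = 39
  cabin 10: 8 + 7 = 15
No arrangement into 9 cabins stays within capacity, so 10 is optimal.

10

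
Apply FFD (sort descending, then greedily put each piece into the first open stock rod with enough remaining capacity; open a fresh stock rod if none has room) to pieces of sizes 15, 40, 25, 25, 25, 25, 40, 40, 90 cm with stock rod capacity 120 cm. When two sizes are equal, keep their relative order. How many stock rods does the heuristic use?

3

Sorted descending: 90, 40, 40, 40, 25, 25, 25, 25, 15.
  90 → stock rod 1 (new)  [load 90/120]
  40 → stock rod 2 (new)  [load 40/120]
  40 → stock rod 2  [load 80/120]
  40 → stock rod 2  [load 120/120]
  25 → stock rod 1  [load 115/120]
  25 → stock rod 3 (new)  [load 25/120]
  25 → stock rod 3  [load 50/120]
  25 → stock rod 3  [load 75/120]
  15 → stock rod 3  [load 90/120]
3 stock rods opened.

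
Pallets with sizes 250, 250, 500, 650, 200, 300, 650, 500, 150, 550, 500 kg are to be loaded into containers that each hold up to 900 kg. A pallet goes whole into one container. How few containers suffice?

6

Total = 650 + 650 + 550 + 500 + 500 + 500 + 300 + 250 + 250 + 200 + 150 = 4500 kg.
Lower bound: ⌈4500/900⌉ = 5 containers.
Also, 6 pallets each exceed 450 kg, and no two of those can share a container, so at least 6 containers are needed.
A packing using 6 containers:
  container 1: 650 + 250 = 900
  container 2: 650 + 250 = 900
  container 3: 550 + 300 = 850
  container 4: 500 + 200 + 150 = 850
  container 5: 500 = 500
  container 6: 500 = 500
This matches the lower bound, so 6 is optimal.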